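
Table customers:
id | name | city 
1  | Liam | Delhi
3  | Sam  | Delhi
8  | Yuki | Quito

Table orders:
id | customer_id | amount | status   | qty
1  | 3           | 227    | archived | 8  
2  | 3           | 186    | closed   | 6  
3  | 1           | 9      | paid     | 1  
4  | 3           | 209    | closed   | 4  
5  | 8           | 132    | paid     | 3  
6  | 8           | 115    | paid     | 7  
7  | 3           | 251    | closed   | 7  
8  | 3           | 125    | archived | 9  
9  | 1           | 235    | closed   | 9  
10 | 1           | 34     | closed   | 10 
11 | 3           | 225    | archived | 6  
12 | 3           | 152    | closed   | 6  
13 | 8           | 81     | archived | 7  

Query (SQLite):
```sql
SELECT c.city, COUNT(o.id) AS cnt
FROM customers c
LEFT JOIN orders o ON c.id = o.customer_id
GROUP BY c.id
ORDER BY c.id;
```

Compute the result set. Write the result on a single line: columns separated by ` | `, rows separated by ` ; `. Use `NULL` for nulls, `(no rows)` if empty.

Delhi | 3 ; Delhi | 7 ; Quito | 3

LEFT JOIN keeps every customers row; unmatched ones get NULL for orders columns.
Group by customers.id and compute COUNT(o.id). COUNT(col) of an all-NULL group is 0.
  1: ids {3, 9, 10} → COUNT(o.id)=3
  3: ids {1, 2, 4, 7, 8, 11, 12} → COUNT(o.id)=7
  8: ids {5, 6, 13} → COUNT(o.id)=3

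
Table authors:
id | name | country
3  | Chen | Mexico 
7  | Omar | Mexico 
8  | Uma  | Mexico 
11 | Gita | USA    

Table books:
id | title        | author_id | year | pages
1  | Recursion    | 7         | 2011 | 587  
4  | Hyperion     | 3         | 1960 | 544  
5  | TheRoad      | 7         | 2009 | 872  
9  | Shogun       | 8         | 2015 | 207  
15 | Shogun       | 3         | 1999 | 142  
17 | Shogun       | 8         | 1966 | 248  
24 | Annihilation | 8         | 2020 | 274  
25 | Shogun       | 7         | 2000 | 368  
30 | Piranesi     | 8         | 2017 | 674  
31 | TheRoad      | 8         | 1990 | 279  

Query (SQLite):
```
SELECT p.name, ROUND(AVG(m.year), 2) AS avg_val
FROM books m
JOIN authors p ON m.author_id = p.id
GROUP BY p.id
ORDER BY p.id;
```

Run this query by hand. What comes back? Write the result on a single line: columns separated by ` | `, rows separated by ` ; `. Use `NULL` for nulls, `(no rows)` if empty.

Join each books row to its authors via author_id.
Group joined rows by authors.id; compute ROUND(AVG(m.year), 2) per group.
  3: ids {4, 15} → ROUND(AVG(m.year), 2)=1979.5
  7: ids {1, 5, 25} → ROUND(AVG(m.year), 2)=2006.67
  8: ids {9, 17, 24, 30, 31} → ROUND(AVG(m.year), 2)=2001.6

Chen | 1979.5 ; Omar | 2006.67 ; Uma | 2001.6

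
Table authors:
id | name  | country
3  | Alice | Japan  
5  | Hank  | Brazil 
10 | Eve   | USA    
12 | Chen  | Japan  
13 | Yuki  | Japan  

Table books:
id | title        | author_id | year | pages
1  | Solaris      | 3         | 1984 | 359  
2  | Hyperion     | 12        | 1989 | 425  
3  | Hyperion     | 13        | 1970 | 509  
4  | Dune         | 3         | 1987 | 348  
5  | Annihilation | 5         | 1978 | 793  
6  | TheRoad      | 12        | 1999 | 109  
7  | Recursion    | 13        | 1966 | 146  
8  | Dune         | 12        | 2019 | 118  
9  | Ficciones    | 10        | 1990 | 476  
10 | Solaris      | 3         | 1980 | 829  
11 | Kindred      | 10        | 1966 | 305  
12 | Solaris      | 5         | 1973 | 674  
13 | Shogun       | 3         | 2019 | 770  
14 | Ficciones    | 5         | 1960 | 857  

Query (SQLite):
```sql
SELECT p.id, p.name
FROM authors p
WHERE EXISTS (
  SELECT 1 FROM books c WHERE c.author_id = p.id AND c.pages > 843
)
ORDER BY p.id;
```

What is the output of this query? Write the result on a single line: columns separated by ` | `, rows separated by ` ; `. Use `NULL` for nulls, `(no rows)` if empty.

For each authors row, check whether any books with matching author_id has pages > 843.
Keep rows where that is true.

5 | Hank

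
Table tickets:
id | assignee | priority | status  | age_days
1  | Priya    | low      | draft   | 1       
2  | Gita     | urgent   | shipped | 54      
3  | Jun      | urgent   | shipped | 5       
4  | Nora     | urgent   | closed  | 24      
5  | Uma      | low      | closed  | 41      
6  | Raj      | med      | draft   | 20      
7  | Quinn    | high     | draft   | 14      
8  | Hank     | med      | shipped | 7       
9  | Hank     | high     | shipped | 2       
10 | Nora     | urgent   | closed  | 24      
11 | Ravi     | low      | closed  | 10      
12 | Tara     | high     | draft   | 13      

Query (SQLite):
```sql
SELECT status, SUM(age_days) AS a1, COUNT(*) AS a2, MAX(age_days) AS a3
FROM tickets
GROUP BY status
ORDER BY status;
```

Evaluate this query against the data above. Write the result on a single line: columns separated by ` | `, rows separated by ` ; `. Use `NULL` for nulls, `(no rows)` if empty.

closed | 99 | 4 | 41 ; draft | 48 | 4 | 20 ; shipped | 68 | 4 | 54

Group tickets by status.
Per group compute: SUM(age_days), COUNT(*), MAX(age_days).
  closed: ids {4, 5, 10, 11} → SUM(age_days)=99, COUNT(*)=4, MAX(age_days)=41
  draft: ids {1, 6, 7, 12} → SUM(age_days)=48, COUNT(*)=4, MAX(age_days)=20
  shipped: ids {2, 3, 8, 9} → SUM(age_days)=68, COUNT(*)=4, MAX(age_days)=54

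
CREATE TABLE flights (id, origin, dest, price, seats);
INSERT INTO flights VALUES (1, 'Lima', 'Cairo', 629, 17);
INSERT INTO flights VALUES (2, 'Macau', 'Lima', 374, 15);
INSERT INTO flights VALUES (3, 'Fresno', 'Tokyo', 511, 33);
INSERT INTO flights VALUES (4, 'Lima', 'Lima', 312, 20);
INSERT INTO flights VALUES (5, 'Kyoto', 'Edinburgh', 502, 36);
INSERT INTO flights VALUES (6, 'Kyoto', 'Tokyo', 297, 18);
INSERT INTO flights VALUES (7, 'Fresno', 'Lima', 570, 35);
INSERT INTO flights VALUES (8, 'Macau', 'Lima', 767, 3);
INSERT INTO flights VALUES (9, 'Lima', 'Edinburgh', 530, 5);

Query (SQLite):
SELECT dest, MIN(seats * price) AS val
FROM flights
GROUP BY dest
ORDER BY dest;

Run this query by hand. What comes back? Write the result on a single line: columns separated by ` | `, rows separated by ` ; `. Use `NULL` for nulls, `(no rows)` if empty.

For each row compute seats * price.
Group by dest; take MIN of the expression per group.
  Cairo: ids {1} → MIN(seats * price)=10693
  Edinburgh: ids {5, 9} → MIN(seats * price)=2650
  Lima: ids {2, 4, 7, 8} → MIN(seats * price)=2301
  Tokyo: ids {3, 6} → MIN(seats * price)=5346

Cairo | 10693 ; Edinburgh | 2650 ; Lima | 2301 ; Tokyo | 5346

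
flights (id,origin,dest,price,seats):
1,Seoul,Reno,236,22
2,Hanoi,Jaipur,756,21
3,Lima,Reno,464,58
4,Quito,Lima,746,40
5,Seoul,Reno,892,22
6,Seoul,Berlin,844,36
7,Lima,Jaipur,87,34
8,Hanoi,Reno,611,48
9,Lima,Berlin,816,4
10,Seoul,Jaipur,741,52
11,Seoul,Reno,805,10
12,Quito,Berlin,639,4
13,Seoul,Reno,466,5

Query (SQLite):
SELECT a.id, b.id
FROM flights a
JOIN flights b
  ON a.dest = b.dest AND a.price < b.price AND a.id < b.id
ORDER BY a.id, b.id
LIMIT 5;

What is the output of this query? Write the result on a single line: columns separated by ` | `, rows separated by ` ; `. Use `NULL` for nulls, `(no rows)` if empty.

Pairs (a,b) with same dest, a.price < b.price, a.id < b.id.
dest groups: Berlin:{6,9,12} Jaipur:{2,7,10} Lima:{4} Reno:{1,3,5,8,11,13}
Ordered by (a.id, b.id); first 5.

1 | 3 ; 1 | 5 ; 1 | 8 ; 1 | 11 ; 1 | 13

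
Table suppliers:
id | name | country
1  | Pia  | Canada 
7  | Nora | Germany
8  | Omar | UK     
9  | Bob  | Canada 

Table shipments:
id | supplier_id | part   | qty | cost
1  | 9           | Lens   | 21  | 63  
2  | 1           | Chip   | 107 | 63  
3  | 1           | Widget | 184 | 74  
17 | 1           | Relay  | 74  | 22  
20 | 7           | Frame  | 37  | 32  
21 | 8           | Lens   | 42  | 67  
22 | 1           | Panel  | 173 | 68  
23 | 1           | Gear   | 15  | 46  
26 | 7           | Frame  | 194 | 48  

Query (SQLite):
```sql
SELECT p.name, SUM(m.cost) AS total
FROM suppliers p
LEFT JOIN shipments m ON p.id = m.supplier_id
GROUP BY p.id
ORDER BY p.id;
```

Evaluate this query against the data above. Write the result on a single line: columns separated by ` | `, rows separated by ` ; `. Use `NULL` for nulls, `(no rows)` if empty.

Pia | 273 ; Nora | 80 ; Omar | 67 ; Bob | 63

LEFT JOIN keeps every suppliers row; unmatched ones get NULL for shipments columns.
Group by suppliers.id and compute SUM(m.cost). SUM over an all-NULL group is NULL.
  1: ids {2, 3, 17, 22, 23} → SUM(m.cost)=273
  7: ids {20, 26} → SUM(m.cost)=80
  8: ids {21} → SUM(m.cost)=67
  9: ids {1} → SUM(m.cost)=63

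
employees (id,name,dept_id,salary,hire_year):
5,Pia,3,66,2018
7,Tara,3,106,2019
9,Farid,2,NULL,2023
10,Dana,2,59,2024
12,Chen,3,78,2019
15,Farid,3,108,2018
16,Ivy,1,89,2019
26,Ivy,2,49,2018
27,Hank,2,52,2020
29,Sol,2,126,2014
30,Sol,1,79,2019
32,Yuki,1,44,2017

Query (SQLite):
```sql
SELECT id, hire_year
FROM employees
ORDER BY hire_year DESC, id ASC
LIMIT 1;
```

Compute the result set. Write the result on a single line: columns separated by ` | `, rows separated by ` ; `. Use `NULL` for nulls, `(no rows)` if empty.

10 | 2024

Sort by hire_year desc, tiebreak id asc: (2024, id=10), (2023, id=9), (2020, id=27), (2019, id=7) …. Take first 1.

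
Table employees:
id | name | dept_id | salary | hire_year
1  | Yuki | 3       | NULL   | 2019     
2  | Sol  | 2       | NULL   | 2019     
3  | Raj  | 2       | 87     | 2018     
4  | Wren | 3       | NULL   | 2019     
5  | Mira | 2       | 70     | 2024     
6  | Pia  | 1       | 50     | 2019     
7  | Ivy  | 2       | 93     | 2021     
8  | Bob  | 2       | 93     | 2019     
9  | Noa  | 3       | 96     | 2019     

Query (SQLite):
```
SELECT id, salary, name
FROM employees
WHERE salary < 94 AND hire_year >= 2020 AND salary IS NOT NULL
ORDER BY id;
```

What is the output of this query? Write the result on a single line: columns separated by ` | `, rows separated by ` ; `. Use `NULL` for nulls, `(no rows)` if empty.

salary < 94: ids {3, 5, 6, 7, 8}
hire_year >= 2020: ids {5, 7}
salary IS NOT NULL: ids {3, 5, 6, 7, 8, 9}
Combine with AND.

5 | 70 | Mira ; 7 | 93 | Ivy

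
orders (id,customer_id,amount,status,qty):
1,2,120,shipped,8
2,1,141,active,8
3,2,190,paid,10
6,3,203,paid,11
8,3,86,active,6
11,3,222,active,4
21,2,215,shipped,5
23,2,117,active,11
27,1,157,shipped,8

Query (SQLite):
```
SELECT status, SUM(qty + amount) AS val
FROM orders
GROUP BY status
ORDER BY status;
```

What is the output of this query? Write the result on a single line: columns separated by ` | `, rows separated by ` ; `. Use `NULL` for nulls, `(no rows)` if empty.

active | 595 ; paid | 414 ; shipped | 513

For each row compute qty + amount.
Group by status; take SUM of the expression per group.
  active: ids {2, 8, 11, 23} → SUM(qty + amount)=595
  paid: ids {3, 6} → SUM(qty + amount)=414
  shipped: ids {1, 21, 27} → SUM(qty + amount)=513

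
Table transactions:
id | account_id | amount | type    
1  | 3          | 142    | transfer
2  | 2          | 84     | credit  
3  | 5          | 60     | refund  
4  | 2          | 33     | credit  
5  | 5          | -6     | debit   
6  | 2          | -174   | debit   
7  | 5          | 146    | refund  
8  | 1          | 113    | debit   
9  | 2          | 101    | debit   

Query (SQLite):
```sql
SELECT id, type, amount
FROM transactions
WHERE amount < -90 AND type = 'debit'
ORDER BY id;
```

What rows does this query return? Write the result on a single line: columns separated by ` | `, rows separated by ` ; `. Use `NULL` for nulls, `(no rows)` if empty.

amount < -90: ids {6}
type = 'debit': ids {5, 6, 8, 9}
Combine with AND.

6 | debit | -174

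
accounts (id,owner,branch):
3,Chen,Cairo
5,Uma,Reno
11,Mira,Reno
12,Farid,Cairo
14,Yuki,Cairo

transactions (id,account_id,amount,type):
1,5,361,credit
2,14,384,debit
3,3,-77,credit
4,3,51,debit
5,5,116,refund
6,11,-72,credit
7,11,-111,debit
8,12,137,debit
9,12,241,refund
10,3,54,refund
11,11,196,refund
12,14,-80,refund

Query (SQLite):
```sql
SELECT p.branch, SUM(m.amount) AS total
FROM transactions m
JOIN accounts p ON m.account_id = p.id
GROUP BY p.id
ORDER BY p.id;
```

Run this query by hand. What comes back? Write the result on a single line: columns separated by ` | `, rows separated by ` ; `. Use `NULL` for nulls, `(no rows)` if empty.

Cairo | 28 ; Reno | 477 ; Reno | 13 ; Cairo | 378 ; Cairo | 304

Join each transactions row to its accounts via account_id.
Group joined rows by accounts.id; compute SUM(m.amount) per group.
  3: ids {3, 4, 10} → SUM(m.amount)=28
  5: ids {1, 5} → SUM(m.amount)=477
  11: ids {6, 7, 11} → SUM(m.amount)=13
  12: ids {8, 9} → SUM(m.amount)=378
  14: ids {2, 12} → SUM(m.amount)=304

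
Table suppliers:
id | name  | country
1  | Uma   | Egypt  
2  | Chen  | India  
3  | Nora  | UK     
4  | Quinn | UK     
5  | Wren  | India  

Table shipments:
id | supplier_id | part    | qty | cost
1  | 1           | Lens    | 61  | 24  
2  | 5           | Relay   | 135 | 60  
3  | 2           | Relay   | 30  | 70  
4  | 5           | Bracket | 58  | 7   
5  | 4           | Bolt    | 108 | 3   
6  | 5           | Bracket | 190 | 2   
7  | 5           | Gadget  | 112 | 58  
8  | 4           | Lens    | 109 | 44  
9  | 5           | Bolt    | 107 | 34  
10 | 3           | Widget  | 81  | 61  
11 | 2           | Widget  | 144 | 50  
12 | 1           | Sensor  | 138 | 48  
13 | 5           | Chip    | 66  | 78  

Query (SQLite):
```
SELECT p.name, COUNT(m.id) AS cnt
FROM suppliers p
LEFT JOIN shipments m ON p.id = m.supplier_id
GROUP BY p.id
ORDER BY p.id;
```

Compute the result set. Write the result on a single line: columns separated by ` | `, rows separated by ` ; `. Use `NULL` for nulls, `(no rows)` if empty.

Uma | 2 ; Chen | 2 ; Nora | 1 ; Quinn | 2 ; Wren | 6

LEFT JOIN keeps every suppliers row; unmatched ones get NULL for shipments columns.
Group by suppliers.id and compute COUNT(m.id). COUNT(col) of an all-NULL group is 0.
  1: ids {1, 12} → COUNT(m.id)=2
  2: ids {3, 11} → COUNT(m.id)=2
  3: ids {10} → COUNT(m.id)=1
  4: ids {5, 8} → COUNT(m.id)=2
  5: ids {2, 4, 6, 7, 9, 13} → COUNT(m.id)=6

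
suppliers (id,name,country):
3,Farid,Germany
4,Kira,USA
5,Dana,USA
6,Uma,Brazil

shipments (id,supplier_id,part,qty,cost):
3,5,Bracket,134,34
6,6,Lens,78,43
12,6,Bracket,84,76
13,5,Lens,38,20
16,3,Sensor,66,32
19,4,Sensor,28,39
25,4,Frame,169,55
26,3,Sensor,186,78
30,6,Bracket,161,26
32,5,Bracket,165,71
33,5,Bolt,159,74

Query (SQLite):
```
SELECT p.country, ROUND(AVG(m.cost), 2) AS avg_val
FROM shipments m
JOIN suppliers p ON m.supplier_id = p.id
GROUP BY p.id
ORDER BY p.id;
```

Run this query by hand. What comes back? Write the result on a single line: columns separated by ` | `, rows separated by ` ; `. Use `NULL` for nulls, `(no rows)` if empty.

Germany | 55 ; USA | 47 ; USA | 49.75 ; Brazil | 48.33

Join each shipments row to its suppliers via supplier_id.
Group joined rows by suppliers.id; compute ROUND(AVG(m.cost), 2) per group.
  3: ids {16, 26} → ROUND(AVG(m.cost), 2)=55
  4: ids {19, 25} → ROUND(AVG(m.cost), 2)=47
  5: ids {3, 13, 32, 33} → ROUND(AVG(m.cost), 2)=49.75
  6: ids {6, 12, 30} → ROUND(AVG(m.cost), 2)=48.33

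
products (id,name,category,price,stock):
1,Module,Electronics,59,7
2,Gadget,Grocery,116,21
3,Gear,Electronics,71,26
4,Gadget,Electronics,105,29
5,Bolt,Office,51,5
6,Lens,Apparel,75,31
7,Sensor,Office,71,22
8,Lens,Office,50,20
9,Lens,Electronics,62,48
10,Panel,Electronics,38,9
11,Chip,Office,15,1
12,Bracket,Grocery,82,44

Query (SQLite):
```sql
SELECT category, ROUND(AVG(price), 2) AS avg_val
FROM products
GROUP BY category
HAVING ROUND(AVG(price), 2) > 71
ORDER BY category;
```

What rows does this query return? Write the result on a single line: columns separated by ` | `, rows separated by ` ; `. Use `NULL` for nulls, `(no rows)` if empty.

Partition products by category; compute ROUND(AVG(price), 2) within each group.
HAVING: keep groups where ROUND(AVG(price), 2) > 71.
  Apparel: ids {6} → ROUND(AVG(price), 2)=75
  Electronics: ids {1, 3, 4, 9, 10} → ROUND(AVG(price), 2)=67
  Grocery: ids {2, 12} → ROUND(AVG(price), 2)=99
  Office: ids {5, 7, 8, 11} → ROUND(AVG(price), 2)=46.75

Apparel | 75 ; Grocery | 99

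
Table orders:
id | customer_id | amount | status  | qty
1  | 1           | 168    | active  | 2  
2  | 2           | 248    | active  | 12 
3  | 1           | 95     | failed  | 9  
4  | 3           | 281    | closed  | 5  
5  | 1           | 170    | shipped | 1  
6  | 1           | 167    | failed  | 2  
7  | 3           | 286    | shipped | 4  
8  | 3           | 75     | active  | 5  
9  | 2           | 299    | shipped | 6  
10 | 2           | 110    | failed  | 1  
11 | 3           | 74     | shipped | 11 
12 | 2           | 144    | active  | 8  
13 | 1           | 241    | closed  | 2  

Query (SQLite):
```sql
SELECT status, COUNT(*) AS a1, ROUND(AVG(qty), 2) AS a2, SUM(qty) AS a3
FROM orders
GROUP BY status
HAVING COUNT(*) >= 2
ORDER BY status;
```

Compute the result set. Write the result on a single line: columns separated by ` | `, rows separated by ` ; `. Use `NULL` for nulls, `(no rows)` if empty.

active | 4 | 6.75 | 27 ; closed | 2 | 3.5 | 7 ; failed | 3 | 4 | 12 ; shipped | 4 | 5.5 | 22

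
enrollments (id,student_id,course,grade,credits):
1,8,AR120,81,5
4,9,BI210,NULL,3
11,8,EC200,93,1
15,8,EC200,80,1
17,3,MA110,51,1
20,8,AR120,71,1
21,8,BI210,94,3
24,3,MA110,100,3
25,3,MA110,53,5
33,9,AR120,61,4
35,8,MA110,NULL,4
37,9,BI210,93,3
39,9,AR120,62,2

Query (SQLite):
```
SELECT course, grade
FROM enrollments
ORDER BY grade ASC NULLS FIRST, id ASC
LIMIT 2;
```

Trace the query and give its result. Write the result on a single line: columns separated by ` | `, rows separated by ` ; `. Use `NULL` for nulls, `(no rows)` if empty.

BI210 | NULL ; MA110 | NULL

Sort by grade asc, tiebreak id asc: (NULL, id=4), (NULL, id=35), (51, id=17), (53, id=25), (61, id=33) …. Take first 2.
NULLS FIRST: NULL grade rows go before all non-NULL rows (among themselves ordered by id asc).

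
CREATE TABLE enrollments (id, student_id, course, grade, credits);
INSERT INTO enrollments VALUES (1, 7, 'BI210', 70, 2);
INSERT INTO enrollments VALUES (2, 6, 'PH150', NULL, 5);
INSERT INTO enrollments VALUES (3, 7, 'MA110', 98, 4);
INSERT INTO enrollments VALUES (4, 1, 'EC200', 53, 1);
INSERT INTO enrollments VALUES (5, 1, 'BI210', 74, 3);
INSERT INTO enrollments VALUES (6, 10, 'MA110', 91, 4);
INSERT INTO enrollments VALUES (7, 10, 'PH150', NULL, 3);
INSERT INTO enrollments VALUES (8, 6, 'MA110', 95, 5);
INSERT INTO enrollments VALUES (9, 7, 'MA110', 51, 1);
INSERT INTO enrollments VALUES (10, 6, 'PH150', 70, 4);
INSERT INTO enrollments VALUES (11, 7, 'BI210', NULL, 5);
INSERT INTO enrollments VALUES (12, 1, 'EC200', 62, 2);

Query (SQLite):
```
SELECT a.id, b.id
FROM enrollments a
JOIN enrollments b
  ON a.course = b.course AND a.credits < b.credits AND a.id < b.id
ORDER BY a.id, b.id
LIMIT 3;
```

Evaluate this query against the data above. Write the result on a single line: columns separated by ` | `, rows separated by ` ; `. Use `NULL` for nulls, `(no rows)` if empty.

1 | 5 ; 1 | 11 ; 3 | 8

Pairs (a,b) with same course, a.credits < b.credits, a.id < b.id.
course groups: BI210:{1,5,11} EC200:{4,12} MA110:{3,6,8,9} PH150:{2,7,10}
Ordered by (a.id, b.id); first 3.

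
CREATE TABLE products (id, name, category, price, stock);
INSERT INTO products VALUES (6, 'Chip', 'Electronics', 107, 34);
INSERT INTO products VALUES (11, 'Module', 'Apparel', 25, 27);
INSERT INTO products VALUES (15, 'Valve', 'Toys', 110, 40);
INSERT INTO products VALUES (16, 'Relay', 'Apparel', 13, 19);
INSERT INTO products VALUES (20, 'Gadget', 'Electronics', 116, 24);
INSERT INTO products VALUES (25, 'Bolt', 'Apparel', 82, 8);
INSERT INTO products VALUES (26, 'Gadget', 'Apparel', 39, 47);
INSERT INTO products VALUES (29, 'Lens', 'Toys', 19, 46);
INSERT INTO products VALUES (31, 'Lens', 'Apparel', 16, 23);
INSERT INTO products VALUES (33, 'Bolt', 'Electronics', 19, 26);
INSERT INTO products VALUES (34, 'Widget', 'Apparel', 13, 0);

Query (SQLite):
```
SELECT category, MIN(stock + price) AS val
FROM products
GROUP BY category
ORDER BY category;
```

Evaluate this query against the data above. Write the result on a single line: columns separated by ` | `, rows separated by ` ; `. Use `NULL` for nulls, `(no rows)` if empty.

Apparel | 13 ; Electronics | 45 ; Toys | 65

For each row compute stock + price.
Group by category; take MIN of the expression per group.
  Apparel: ids {11, 16, 25, 26, 31, 34} → MIN(stock + price)=13
  Electronics: ids {6, 20, 33} → MIN(stock + price)=45
  Toys: ids {15, 29} → MIN(stock + price)=65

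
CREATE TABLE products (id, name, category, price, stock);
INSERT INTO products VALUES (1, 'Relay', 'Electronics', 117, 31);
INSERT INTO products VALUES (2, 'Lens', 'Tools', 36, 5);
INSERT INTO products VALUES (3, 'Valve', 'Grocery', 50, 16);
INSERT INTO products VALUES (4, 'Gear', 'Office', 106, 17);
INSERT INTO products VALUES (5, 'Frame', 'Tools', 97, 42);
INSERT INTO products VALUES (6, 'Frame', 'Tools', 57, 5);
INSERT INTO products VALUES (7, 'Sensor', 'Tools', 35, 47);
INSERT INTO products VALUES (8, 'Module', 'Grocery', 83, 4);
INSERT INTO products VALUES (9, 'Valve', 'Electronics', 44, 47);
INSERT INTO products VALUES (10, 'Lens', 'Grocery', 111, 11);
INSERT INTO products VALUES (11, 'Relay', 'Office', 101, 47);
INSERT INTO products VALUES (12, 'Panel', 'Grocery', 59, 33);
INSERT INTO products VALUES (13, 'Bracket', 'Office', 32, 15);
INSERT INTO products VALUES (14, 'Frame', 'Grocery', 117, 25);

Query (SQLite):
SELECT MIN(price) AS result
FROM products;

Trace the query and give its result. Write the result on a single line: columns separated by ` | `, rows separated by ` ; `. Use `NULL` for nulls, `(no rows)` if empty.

32

All price values: [117, 36, 50, 106, 97, 57, 35, 83, 44, 111, 101, 59, 32, 117].
MIN of non-NULL values = 32.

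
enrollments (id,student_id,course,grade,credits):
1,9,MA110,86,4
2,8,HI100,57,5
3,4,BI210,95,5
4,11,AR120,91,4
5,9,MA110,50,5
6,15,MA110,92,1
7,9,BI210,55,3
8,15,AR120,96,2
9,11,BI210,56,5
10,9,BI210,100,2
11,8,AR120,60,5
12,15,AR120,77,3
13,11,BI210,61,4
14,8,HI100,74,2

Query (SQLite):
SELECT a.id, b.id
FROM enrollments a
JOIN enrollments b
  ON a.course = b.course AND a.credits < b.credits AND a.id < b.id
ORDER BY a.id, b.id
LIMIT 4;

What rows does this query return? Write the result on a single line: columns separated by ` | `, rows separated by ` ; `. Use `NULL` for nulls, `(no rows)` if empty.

1 | 5 ; 4 | 11 ; 7 | 9 ; 7 | 13

Pairs (a,b) with same course, a.credits < b.credits, a.id < b.id.
course groups: AR120:{4,8,11,12} BI210:{3,7,9,10,13} HI100:{2,14} MA110:{1,5,6}
Ordered by (a.id, b.id); first 4.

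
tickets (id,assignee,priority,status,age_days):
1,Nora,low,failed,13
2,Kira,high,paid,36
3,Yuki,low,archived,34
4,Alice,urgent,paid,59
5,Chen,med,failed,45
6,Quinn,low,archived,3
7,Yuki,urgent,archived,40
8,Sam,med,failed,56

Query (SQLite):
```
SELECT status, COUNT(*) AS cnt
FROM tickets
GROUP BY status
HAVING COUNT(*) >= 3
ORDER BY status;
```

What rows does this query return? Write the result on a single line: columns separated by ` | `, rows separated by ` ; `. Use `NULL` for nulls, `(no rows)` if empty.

Partition tickets by status; compute COUNT(*) within each group.
HAVING: keep groups with count ≥ 3.
  archived: ids {3, 6, 7} → COUNT(*)=3
  failed: ids {1, 5, 8} → COUNT(*)=3
  paid: ids {2, 4} → COUNT(*)=2

archived | 3 ; failed | 3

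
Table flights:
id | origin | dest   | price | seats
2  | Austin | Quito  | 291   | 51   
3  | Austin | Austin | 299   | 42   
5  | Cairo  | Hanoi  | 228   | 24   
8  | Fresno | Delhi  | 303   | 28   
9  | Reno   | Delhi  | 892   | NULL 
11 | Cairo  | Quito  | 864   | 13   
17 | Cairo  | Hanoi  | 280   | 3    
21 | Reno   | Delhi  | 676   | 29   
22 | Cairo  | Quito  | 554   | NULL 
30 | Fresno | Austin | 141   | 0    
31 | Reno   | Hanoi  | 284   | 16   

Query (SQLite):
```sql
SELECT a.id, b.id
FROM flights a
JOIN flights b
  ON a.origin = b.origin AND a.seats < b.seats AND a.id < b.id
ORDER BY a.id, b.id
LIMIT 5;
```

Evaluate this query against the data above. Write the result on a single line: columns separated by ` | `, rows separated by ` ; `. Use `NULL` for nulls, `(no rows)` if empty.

(no rows)

Pairs (a,b) with same origin, a.seats < b.seats, a.id < b.id.
origin groups: Austin:{2,3} Cairo:{5,11,17,22} Fresno:{8,30} Reno:{9,21,31}
Ordered by (a.id, b.id); first 5.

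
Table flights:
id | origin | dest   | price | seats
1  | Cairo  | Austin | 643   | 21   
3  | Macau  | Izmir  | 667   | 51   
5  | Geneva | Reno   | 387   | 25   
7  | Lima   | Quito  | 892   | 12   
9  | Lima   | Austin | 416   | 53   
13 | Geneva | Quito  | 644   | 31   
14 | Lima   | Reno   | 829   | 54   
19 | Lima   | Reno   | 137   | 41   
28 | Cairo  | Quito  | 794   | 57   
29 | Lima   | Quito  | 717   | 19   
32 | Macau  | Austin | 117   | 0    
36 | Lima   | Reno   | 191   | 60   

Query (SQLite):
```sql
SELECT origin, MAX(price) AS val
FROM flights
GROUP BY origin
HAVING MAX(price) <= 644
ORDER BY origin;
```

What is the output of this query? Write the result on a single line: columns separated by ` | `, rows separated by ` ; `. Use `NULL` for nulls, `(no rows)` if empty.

Partition flights by origin; compute MAX(price) within each group.
HAVING: keep groups where MAX(price) <= 644.
  Cairo: ids {1, 28} → MAX(price)=794
  Geneva: ids {5, 13} → MAX(price)=644
  Lima: ids {7, 9, 14, 19, 29, 36} → MAX(price)=892
  Macau: ids {3, 32} → MAX(price)=667

Geneva | 644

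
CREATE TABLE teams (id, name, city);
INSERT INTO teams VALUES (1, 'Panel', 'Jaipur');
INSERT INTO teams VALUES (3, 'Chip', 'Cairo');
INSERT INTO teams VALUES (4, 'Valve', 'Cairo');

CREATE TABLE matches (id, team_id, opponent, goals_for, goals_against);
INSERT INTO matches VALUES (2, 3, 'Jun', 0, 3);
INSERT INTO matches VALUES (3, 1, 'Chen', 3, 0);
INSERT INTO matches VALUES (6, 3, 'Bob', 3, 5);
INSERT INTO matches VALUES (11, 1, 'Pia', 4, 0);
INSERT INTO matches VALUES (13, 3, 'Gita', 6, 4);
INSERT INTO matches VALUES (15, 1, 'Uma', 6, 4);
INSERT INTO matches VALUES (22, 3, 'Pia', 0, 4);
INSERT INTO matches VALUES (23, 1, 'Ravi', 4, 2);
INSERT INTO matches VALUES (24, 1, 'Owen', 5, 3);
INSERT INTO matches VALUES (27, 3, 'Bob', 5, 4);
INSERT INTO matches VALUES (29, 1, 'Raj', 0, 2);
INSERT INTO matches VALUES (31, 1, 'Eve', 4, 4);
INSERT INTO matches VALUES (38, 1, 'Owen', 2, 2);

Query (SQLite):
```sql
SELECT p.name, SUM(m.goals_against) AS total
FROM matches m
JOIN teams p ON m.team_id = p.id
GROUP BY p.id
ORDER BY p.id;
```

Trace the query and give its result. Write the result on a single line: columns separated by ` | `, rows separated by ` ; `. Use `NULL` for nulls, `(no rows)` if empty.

Join each matches row to its teams via team_id.
Group joined rows by teams.id; compute SUM(m.goals_against) per group.
  1: ids {3, 11, 15, 23, 24, 29, 31, 38} → SUM(m.goals_against)=17
  3: ids {2, 6, 13, 22, 27} → SUM(m.goals_against)=20

Panel | 17 ; Chip | 20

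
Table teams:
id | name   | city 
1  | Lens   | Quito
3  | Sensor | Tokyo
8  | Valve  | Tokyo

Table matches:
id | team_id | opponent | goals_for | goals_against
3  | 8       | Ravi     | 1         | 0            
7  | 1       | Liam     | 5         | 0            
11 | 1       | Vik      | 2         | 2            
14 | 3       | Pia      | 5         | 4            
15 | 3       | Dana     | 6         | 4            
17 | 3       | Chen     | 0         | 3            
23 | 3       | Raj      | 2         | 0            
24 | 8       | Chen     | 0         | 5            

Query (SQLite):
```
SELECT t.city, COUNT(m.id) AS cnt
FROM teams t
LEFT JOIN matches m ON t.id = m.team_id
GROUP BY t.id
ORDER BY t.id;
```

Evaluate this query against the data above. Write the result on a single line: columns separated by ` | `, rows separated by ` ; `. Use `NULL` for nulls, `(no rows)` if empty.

Quito | 2 ; Tokyo | 4 ; Tokyo | 2

LEFT JOIN keeps every teams row; unmatched ones get NULL for matches columns.
Group by teams.id and compute COUNT(m.id). COUNT(col) of an all-NULL group is 0.
  1: ids {7, 11} → COUNT(m.id)=2
  3: ids {14, 15, 17, 23} → COUNT(m.id)=4
  8: ids {3, 24} → COUNT(m.id)=2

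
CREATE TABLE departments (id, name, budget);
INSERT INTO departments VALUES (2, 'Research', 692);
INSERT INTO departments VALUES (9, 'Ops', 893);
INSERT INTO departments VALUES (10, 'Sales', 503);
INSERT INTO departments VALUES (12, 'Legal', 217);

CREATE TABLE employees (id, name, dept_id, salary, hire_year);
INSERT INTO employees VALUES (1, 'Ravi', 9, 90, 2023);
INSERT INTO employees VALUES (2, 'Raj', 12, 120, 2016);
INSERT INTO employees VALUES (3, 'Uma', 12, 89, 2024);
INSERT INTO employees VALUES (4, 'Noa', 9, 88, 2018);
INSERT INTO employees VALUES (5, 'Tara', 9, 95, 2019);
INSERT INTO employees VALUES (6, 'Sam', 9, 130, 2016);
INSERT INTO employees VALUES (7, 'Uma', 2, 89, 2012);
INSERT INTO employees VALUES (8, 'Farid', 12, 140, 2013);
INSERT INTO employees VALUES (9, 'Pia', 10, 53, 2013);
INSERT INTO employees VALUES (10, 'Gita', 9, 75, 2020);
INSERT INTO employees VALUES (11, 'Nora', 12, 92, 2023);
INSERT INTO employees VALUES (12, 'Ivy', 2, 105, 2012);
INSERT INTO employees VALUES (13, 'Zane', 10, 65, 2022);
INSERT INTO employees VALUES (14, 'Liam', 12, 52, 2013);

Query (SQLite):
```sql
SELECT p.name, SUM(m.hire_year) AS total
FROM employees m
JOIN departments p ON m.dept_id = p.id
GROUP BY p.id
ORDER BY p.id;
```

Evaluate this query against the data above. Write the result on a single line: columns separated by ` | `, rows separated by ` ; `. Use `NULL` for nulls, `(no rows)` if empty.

Join each employees row to its departments via dept_id.
Group joined rows by departments.id; compute SUM(m.hire_year) per group.
  2: ids {7, 12} → SUM(m.hire_year)=4024
  9: ids {1, 4, 5, 6, 10} → SUM(m.hire_year)=10096
  10: ids {9, 13} → SUM(m.hire_year)=4035
  12: ids {2, 3, 8, 11, 14} → SUM(m.hire_year)=10089

Research | 4024 ; Ops | 10096 ; Sales | 4035 ; Legal | 10089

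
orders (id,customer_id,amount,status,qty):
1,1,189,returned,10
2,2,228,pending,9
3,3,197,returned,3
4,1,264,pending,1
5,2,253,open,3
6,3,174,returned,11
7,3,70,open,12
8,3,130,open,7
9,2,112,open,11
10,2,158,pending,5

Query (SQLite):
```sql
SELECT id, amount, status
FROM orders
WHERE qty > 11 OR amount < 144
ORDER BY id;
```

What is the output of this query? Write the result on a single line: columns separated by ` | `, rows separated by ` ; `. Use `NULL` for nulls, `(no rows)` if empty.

7 | 70 | open ; 8 | 130 | open ; 9 | 112 | open

qty > 11: ids {7}
amount < 144: ids {7, 8, 9}
Combine with OR.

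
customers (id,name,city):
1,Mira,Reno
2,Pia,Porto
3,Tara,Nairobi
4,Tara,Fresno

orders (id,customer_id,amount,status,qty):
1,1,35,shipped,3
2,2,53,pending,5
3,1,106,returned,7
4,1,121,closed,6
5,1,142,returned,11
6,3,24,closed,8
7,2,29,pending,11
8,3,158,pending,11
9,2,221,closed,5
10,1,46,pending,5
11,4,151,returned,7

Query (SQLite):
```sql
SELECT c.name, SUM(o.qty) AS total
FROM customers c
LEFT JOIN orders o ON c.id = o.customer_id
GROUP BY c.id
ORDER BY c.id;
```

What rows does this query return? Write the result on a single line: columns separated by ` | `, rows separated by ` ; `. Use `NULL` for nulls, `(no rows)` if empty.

Mira | 32 ; Pia | 21 ; Tara | 19 ; Tara | 7

LEFT JOIN keeps every customers row; unmatched ones get NULL for orders columns.
Group by customers.id and compute SUM(o.qty). SUM over an all-NULL group is NULL.
  1: ids {1, 3, 4, 5, 10} → SUM(o.qty)=32
  2: ids {2, 7, 9} → SUM(o.qty)=21
  3: ids {6, 8} → SUM(o.qty)=19
  4: ids {11} → SUM(o.qty)=7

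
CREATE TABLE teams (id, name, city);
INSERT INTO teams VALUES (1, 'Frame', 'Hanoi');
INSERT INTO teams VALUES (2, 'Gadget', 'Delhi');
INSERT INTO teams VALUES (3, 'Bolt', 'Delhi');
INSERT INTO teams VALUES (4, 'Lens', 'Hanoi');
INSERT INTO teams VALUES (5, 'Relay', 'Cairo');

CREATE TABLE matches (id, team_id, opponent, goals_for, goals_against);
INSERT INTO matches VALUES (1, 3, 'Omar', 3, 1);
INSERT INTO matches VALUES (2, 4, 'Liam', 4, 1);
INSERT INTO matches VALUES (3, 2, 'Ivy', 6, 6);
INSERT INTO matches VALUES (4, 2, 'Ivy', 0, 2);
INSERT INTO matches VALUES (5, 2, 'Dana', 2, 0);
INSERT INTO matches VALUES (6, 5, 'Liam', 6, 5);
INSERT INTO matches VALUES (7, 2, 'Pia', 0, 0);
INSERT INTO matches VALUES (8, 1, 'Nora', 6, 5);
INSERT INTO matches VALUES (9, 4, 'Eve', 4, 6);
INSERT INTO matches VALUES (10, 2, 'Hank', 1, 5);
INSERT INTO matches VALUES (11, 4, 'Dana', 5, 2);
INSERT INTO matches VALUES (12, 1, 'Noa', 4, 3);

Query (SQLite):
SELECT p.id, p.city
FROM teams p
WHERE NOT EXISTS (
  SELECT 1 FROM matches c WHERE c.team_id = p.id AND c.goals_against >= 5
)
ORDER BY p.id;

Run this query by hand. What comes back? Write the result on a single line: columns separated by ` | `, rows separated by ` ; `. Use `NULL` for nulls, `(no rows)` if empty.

3 | Delhi

For each teams row, check whether any matches with matching team_id has goals_against >= 5.
Keep rows where that is false.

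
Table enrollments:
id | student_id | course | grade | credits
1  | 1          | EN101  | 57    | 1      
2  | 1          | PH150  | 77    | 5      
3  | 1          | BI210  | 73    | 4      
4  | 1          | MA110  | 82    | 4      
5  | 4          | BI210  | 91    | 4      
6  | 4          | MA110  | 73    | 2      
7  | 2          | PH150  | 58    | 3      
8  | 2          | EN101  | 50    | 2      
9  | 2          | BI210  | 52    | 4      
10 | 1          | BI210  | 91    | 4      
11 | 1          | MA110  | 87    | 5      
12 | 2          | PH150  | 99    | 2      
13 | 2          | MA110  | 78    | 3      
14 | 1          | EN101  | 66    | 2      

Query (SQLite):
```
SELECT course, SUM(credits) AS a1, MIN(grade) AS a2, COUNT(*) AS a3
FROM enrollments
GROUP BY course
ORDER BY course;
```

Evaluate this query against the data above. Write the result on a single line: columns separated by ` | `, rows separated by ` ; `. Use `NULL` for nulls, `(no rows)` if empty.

Group enrollments by course.
Per group compute: SUM(credits), MIN(grade), COUNT(*).
  BI210: ids {3, 5, 9, 10} → SUM(credits)=16, MIN(grade)=52, COUNT(*)=4
  EN101: ids {1, 8, 14} → SUM(credits)=5, MIN(grade)=50, COUNT(*)=3
  MA110: ids {4, 6, 11, 13} → SUM(credits)=14, MIN(grade)=73, COUNT(*)=4
  PH150: ids {2, 7, 12} → SUM(credits)=10, MIN(grade)=58, COUNT(*)=3

BI210 | 16 | 52 | 4 ; EN101 | 5 | 50 | 3 ; MA110 | 14 | 73 | 4 ; PH150 | 10 | 58 | 3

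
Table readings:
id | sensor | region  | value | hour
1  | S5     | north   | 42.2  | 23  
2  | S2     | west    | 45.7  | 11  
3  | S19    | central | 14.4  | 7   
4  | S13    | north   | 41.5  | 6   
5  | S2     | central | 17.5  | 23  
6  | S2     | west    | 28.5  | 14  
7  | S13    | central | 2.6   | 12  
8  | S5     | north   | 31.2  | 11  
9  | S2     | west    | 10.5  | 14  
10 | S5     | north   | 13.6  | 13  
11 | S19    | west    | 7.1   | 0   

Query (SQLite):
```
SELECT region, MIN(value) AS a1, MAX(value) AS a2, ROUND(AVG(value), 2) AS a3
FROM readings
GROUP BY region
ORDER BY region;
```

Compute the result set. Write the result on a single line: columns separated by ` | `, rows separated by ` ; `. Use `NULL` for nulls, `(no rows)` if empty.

central | 2.6 | 17.5 | 11.5 ; north | 13.6 | 42.2 | 32.13 ; west | 7.1 | 45.7 | 22.95

Group readings by region.
Per group compute: MIN(value), MAX(value), ROUND(AVG(value), 2).
  central: ids {3, 5, 7} → MIN(value)=2.6, MAX(value)=17.5, ROUND(AVG(value), 2)=11.5
  north: ids {1, 4, 8, 10} → MIN(value)=13.6, MAX(value)=42.2, ROUND(AVG(value), 2)=32.13
  west: ids {2, 6, 9, 11} → MIN(value)=7.1, MAX(value)=45.7, ROUND(AVG(value), 2)=22.95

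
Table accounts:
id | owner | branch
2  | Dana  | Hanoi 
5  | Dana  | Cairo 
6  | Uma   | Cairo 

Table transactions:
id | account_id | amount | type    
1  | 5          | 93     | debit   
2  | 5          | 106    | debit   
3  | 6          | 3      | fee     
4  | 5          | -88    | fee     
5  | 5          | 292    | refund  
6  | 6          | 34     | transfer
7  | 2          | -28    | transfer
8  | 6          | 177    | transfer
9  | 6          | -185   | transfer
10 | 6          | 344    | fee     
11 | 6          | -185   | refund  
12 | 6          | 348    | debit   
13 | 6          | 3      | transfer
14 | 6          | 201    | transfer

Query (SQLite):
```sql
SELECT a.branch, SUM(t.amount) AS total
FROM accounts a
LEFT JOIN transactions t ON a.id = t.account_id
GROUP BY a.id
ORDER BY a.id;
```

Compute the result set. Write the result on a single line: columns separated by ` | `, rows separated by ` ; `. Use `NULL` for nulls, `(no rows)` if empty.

Hanoi | -28 ; Cairo | 403 ; Cairo | 740

LEFT JOIN keeps every accounts row; unmatched ones get NULL for transactions columns.
Group by accounts.id and compute SUM(t.amount). SUM over an all-NULL group is NULL.
  2: ids {7} → SUM(t.amount)=-28
  5: ids {1, 2, 4, 5} → SUM(t.amount)=403
  6: ids {3, 6, 8, 9, 10, 11, 12, 13, 14} → SUM(t.amount)=740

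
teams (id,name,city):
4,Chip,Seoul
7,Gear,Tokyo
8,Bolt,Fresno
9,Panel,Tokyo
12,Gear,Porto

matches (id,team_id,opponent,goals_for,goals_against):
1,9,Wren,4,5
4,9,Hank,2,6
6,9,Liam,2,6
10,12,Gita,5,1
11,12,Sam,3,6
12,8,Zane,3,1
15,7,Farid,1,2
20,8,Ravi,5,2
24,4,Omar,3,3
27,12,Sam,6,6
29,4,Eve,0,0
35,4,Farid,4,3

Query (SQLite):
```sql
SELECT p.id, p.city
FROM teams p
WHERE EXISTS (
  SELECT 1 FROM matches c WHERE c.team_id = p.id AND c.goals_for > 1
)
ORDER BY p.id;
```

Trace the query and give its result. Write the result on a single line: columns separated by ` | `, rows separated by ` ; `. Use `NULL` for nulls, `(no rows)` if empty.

4 | Seoul ; 8 | Fresno ; 9 | Tokyo ; 12 | Porto

For each teams row, check whether any matches with matching team_id has goals_for > 1.
Keep rows where that is true.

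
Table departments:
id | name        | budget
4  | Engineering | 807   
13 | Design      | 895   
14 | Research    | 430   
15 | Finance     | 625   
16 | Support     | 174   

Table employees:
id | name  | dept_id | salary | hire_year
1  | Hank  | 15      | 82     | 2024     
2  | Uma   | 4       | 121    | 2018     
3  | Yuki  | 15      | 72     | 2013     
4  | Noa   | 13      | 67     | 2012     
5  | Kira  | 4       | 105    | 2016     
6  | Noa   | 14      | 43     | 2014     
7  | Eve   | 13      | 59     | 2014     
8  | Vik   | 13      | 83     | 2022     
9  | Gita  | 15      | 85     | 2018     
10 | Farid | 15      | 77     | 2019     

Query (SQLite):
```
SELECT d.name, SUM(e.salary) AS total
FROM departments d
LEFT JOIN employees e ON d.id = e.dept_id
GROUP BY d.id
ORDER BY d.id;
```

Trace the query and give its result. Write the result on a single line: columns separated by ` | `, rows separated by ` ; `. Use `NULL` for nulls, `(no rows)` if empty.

Engineering | 226 ; Design | 209 ; Research | 43 ; Finance | 316 ; Support | NULL

LEFT JOIN keeps every departments row; unmatched ones get NULL for employees columns.
Group by departments.id and compute SUM(e.salary). SUM over an all-NULL group is NULL.
  4: ids {2, 5} → SUM(e.salary)=226
  13: ids {4, 7, 8} → SUM(e.salary)=209
  14: ids {6} → SUM(e.salary)=43
  15: ids {1, 3, 9, 10} → SUM(e.salary)=316
  16: ids {—} → SUM(e.salary)=NULL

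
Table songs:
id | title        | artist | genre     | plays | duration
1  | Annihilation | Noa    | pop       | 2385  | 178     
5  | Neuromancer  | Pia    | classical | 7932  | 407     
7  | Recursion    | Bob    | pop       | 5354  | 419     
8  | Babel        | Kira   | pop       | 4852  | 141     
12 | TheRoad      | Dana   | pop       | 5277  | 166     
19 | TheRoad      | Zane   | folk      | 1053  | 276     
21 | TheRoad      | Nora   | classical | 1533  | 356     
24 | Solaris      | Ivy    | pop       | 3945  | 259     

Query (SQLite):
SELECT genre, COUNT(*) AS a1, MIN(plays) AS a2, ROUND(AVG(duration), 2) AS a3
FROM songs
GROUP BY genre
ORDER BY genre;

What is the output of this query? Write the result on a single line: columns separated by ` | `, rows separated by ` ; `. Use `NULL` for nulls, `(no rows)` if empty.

classical | 2 | 1533 | 381.5 ; folk | 1 | 1053 | 276 ; pop | 5 | 2385 | 232.6

Group songs by genre.
Per group compute: COUNT(*), MIN(plays), ROUND(AVG(duration), 2).
  classical: ids {5, 21} → COUNT(*)=2, MIN(plays)=1533, ROUND(AVG(duration), 2)=381.5
  folk: ids {19} → COUNT(*)=1, MIN(plays)=1053, ROUND(AVG(duration), 2)=276
  pop: ids {1, 7, 8, 12, 24} → COUNT(*)=5, MIN(plays)=2385, ROUND(AVG(duration), 2)=232.6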